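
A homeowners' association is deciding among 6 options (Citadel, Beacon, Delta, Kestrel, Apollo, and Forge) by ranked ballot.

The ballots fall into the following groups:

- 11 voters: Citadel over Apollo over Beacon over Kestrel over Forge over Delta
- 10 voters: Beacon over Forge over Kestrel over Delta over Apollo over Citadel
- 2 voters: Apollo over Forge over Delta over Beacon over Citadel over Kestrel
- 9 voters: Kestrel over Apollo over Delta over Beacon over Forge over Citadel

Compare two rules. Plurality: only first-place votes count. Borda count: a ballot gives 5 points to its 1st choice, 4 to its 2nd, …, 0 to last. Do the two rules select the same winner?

Plurality first-place counts: Citadel 11, Beacon 10, Delta 0, Kestrel 9, Apollo 2, Forge 0 → Citadel.
Borda totals: Citadel 57, Beacon 105, Delta 53, Kestrel 97, Apollo 100, Forge 68 → Beacon.
The two rules disagree: plurality picks Citadel, Borda picks Beacon.

No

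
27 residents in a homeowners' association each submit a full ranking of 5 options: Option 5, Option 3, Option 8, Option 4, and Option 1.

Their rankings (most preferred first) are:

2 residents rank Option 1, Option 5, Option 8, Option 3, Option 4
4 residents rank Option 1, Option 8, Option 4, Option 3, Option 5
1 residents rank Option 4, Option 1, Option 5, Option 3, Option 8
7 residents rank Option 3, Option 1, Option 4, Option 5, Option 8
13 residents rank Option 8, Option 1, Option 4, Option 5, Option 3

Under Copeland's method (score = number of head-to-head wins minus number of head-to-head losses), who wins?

Option 1

Pairwise results:
  Option 5 vs Option 3: Option 5 wins 16–11.
  Option 5 vs Option 8: Option 8 wins 17–10.
  Option 5 vs Option 4: Option 4 wins 25–2.
  Option 5 vs Option 1: Option 1 wins 27–0.
  Option 3 vs Option 8: Option 8 wins 19–8.
  Option 3 vs Option 4: Option 4 wins 18–9.
  Option 3 vs Option 1: Option 1 wins 20–7.
  Option 8 vs Option 4: Option 8 wins 19–8.
  Option 8 vs Option 1: Option 1 wins 14–13.
  Option 4 vs Option 1: Option 1 wins 26–1.
Copeland scores (wins − losses):
  Option 5: 1 − 3 = -2
  Option 3: 0 − 4 = -4
  Option 8: 3 − 1 = 2
  Option 4: 2 − 2 = 0
  Option 1: 4 − 0 = 4
Option 1 has the best Copeland score.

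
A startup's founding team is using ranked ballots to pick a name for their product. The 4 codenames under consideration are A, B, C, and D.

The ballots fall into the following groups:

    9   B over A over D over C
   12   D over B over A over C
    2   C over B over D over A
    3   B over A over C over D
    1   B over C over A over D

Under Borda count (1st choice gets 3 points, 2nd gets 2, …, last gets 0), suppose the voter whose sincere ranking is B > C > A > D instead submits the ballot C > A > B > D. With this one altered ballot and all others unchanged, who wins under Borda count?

Borda totals with the altered ballot: A 38, B 65, C 12, D 47.
The winner is unchanged: still B.

B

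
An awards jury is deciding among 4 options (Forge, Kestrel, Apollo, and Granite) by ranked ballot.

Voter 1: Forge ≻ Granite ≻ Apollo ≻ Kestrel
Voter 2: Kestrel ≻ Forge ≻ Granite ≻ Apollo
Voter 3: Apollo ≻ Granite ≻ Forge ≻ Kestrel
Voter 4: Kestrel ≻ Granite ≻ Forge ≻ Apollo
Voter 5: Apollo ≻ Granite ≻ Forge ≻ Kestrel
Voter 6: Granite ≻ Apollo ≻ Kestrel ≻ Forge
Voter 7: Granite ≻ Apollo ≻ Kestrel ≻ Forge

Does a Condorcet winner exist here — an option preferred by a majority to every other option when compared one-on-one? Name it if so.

Head-to-head results (7 voters total):
Forge vs Kestrel: Kestrel wins 4–3.
Forge vs Apollo: Apollo wins 4–3.
Forge vs Granite: Granite wins 5–2.
Kestrel vs Apollo: Apollo wins 5–2.
Kestrel vs Granite: Granite wins 5–2.
Apollo vs Granite: Granite wins 5–2.
Granite beats each rival — Forge (5–2), Kestrel (5–2), Apollo (5–2) — so Granite is the Condorcet winner.

Granite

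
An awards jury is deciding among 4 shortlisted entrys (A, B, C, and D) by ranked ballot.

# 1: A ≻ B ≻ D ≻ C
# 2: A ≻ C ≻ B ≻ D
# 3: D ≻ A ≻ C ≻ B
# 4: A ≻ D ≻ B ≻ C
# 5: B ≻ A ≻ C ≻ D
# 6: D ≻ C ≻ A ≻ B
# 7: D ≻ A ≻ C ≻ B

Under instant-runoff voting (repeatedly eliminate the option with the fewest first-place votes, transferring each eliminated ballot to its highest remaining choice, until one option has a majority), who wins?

Round 1: A 3, D 3, B 1, C 0. C has the fewest and is eliminated.
Round 2: A 3, D 3, B 1. B has the fewest and is eliminated.
Round 3: A 4, D 3. A has a majority.

A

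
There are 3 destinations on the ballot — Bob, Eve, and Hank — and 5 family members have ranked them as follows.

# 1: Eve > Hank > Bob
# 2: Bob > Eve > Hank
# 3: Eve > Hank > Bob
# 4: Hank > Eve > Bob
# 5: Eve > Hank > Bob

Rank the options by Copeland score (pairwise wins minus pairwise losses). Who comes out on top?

Pairwise results:
  Bob vs Eve: Eve wins 4–1.
  Bob vs Hank: Hank wins 4–1.
  Eve vs Hank: Eve wins 4–1.
Copeland scores (wins − losses):
  Bob: 0 − 2 = -2
  Eve: 2 − 0 = 2
  Hank: 1 − 1 = 0
Eve has the best Copeland score.

Eve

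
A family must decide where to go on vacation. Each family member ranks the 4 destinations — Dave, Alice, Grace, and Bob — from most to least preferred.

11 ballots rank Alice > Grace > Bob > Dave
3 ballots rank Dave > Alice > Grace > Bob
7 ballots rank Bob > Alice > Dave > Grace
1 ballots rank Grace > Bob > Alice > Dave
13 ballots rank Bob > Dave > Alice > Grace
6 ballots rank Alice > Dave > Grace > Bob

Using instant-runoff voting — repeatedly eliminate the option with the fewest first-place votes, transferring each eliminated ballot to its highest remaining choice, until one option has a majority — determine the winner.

Round 1: Bob 20, Alice 17, Dave 3, Grace 1. Grace has the fewest and is eliminated.
Round 2: Bob 21, Alice 17, Dave 3. Bob has a majority.

Bob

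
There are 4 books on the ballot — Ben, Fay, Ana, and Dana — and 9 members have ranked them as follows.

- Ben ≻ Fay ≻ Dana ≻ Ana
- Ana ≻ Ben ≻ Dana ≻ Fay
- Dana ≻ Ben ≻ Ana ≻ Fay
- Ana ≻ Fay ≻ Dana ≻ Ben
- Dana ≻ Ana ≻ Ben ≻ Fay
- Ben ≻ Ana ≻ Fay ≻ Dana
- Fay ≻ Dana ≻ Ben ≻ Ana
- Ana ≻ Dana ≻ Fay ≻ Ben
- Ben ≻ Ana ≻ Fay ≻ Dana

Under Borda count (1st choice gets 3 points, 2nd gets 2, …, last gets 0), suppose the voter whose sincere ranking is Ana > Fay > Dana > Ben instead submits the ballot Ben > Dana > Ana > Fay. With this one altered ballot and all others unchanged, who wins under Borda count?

Borda totals with the altered ballot: Ben 18, Fay 8, Ana 14, Dana 14.
The switch changes the winner from Ana to Ben.

Ben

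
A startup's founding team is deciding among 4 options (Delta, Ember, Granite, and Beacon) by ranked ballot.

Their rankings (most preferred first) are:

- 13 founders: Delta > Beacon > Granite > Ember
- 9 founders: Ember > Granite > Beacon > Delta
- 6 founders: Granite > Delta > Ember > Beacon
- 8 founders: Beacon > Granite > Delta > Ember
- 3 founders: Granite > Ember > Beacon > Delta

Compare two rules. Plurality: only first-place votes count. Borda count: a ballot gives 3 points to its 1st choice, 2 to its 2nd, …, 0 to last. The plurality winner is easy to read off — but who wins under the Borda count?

Granite

Plurality first-place counts: Delta 13, Ember 9, Granite 9, Beacon 8 → Delta.
Borda totals: Delta 59, Ember 39, Granite 74, Beacon 62 → Granite.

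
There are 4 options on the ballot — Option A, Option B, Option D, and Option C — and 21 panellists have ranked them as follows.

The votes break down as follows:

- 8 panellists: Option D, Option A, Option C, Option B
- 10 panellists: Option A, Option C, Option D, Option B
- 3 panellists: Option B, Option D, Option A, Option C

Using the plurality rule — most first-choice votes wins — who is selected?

First-place vote totals:
  Option A: 10
  Option B: 3
  Option D: 8
  Option C: 0
Option A has the most first-place votes.

Option A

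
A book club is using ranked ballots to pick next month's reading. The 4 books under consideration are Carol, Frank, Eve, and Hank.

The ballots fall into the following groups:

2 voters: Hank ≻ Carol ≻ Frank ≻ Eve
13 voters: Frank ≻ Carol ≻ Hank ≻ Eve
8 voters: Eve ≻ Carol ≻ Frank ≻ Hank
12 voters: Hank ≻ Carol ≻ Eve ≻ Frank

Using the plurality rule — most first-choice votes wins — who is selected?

Hank

First-place vote totals:
  Carol: 0
  Frank: 13
  Eve: 8
  Hank: 14
Hank has the most first-place votes.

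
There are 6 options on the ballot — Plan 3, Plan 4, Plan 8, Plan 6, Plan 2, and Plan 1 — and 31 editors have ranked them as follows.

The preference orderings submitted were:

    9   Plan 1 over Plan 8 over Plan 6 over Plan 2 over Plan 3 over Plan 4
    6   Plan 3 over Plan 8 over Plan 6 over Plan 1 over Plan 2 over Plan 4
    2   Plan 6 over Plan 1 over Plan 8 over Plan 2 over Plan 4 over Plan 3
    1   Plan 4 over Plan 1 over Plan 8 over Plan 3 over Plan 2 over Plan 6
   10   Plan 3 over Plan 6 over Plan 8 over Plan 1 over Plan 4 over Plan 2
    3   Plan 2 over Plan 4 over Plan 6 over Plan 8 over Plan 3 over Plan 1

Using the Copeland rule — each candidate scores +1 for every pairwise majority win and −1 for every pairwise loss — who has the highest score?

Plan 3

Pairwise results:
  Plan 3 vs Plan 4: Plan 3 wins 25–6.
  Plan 3 vs Plan 8: Plan 3 wins 16–15.
  Plan 3 vs Plan 6: Plan 3 wins 17–14.
  Plan 3 vs Plan 2: Plan 3 wins 17–14.
  Plan 3 vs Plan 1: Plan 3 wins 19–12.
  Plan 4 vs Plan 8: Plan 8 wins 27–4.
  Plan 4 vs Plan 6: Plan 6 wins 27–4.
  Plan 4 vs Plan 2: Plan 2 wins 20–11.
  Plan 4 vs Plan 1: Plan 1 wins 27–4.
  Plan 8 vs Plan 6: Plan 8 wins 16–15.
  Plan 8 vs Plan 2: Plan 8 wins 28–3.
  Plan 8 vs Plan 1: Plan 8 wins 19–12.
  Plan 6 vs Plan 2: Plan 6 wins 27–4.
  Plan 6 vs Plan 1: Plan 6 wins 21–10.
  Plan 2 vs Plan 1: Plan 1 wins 28–3.
Copeland scores (wins − losses):
  Plan 3: 5 − 0 = 5
  Plan 4: 0 − 5 = -5
  Plan 8: 4 − 1 = 3
  Plan 6: 3 − 2 = 1
  Plan 2: 1 − 4 = -3
  Plan 1: 2 − 3 = -1
Plan 3 has the best Copeland score.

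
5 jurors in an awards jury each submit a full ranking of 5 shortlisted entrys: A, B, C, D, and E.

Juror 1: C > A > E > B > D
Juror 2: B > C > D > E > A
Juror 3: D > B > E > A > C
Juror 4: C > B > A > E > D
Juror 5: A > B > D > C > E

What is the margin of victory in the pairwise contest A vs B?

1

Ballots ranking A above B: 2.
Ballots ranking B above A: 3.
B wins 3–2, a margin of 1.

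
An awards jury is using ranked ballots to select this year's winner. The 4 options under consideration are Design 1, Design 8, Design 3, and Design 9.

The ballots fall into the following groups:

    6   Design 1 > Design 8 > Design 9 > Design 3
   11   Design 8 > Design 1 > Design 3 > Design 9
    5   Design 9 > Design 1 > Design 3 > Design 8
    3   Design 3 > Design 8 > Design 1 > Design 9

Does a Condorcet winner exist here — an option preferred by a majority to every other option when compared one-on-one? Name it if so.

Design 8

Head-to-head results (25 voters total):
Design 1 vs Design 8: Design 8 wins 14–11.
Design 1 vs Design 3: Design 1 wins 22–3.
Design 1 vs Design 9: Design 1 wins 20–5.
Design 8 vs Design 3: Design 8 wins 17–8.
Design 8 vs Design 9: Design 8 wins 20–5.
Design 3 vs Design 9: Design 3 wins 14–11.
Design 8 beats each rival — Design 1 (14–11), Design 3 (17–8), Design 9 (20–5) — so Design 8 is the Condorcet winner.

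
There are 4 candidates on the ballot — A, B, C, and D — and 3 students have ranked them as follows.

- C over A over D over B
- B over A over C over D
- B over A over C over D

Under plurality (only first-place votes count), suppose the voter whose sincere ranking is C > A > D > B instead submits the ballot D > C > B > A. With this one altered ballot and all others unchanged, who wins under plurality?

B

First-place totals with the altered ballot: A 0, B 2, C 0, D 1.
The winner is unchanged: still B.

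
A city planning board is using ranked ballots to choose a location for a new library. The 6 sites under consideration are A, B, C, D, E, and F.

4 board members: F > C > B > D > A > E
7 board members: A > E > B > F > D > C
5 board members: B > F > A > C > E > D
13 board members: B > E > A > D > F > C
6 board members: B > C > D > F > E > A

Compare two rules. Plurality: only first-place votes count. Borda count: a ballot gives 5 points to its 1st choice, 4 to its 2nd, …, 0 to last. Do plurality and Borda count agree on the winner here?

Plurality first-place counts: A 7, B 24, C 0, D 0, E 0, F 4 → B.
Borda totals: A 93, B 153, C 50, D 59, E 91, F 79 → B.
The two rules agree on B.

Yes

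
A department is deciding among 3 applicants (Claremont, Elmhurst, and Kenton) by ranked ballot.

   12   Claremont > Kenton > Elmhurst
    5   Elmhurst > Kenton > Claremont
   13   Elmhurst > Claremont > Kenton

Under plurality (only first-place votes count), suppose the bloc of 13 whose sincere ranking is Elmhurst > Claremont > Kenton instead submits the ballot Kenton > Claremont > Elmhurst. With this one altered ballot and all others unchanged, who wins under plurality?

First-place totals with the altered ballot: Claremont 12, Elmhurst 5, Kenton 13.
The switch changes the winner from Elmhurst to Kenton.

Kenton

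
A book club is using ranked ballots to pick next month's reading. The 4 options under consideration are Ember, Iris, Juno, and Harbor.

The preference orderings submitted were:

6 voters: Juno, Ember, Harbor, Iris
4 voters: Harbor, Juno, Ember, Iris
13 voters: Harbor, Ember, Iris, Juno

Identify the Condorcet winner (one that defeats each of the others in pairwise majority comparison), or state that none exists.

Harbor

Head-to-head results (23 voters total):
Ember vs Iris: Ember wins 23–0.
Ember vs Juno: Ember wins 13–10.
Ember vs Harbor: Harbor wins 17–6.
Iris vs Juno: Iris wins 13–10.
Iris vs Harbor: Harbor wins 23–0.
Juno vs Harbor: Harbor wins 17–6.
Harbor beats each rival — Ember (17–6), Iris (23–0), Juno (17–6) — so Harbor is the Condorcet winner.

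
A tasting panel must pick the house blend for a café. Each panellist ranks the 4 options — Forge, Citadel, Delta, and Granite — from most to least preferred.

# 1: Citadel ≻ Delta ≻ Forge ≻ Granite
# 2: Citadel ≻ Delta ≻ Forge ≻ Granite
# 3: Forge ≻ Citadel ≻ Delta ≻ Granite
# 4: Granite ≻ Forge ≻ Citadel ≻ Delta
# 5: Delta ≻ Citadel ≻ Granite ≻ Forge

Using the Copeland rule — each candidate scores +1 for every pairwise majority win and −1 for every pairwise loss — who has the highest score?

Citadel

Pairwise results:
  Forge vs Citadel: Citadel wins 3–2.
  Forge vs Delta: Delta wins 3–2.
  Forge vs Granite: Forge wins 3–2.
  Citadel vs Delta: Citadel wins 4–1.
  Citadel vs Granite: Citadel wins 4–1.
  Delta vs Granite: Delta wins 4–1.
Copeland scores (wins − losses):
  Forge: 1 − 2 = -1
  Citadel: 3 − 0 = 3
  Delta: 2 − 1 = 1
  Granite: 0 − 3 = -3
Citadel has the best Copeland score.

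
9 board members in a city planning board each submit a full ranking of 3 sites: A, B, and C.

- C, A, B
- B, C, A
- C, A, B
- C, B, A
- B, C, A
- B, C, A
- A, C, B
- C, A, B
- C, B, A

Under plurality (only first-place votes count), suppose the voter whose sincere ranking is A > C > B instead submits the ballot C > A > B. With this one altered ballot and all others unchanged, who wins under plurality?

C

First-place totals with the altered ballot: A 0, B 3, C 6.
The winner is unchanged: still C.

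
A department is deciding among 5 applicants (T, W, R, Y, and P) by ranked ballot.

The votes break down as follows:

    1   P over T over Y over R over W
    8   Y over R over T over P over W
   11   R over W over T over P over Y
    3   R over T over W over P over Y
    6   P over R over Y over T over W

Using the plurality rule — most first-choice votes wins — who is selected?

R

First-place vote totals:
  T: 0
  W: 0
  R: 14
  Y: 8
  P: 7
R has the most first-place votes.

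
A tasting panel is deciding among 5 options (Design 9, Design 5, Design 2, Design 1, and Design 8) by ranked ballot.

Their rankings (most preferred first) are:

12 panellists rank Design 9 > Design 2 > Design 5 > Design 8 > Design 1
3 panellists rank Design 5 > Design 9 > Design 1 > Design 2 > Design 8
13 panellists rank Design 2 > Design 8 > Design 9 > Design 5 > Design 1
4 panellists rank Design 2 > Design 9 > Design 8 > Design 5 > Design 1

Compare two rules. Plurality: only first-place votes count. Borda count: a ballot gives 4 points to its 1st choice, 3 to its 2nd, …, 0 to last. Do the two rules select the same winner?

Plurality first-place counts: Design 9 12, Design 5 3, Design 2 17, Design 1 0, Design 8 0 → Design 2.
Borda totals: Design 9 95, Design 5 53, Design 2 107, Design 1 6, Design 8 59 → Design 2.
The two rules agree on Design 2.

Yes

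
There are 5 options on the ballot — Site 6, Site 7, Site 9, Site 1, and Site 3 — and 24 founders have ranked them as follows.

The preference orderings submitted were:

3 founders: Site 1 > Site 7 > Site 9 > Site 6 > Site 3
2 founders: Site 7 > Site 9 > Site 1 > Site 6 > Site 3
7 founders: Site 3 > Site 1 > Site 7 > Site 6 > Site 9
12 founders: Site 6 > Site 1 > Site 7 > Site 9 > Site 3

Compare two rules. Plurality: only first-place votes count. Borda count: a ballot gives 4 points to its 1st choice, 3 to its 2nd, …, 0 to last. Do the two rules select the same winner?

No

Plurality first-place counts: Site 6 12, Site 7 2, Site 9 0, Site 1 3, Site 3 7 → Site 6.
Borda totals: Site 6 60, Site 7 55, Site 9 24, Site 1 73, Site 3 28 → Site 1.
The two rules disagree: plurality picks Site 6, Borda picks Site 1.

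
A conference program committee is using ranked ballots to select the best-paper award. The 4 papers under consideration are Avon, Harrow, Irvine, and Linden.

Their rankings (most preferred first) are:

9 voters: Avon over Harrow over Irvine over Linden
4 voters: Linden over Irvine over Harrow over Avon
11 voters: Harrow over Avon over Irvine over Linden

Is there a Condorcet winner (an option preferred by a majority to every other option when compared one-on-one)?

Head-to-head results (24 voters total):
Avon vs Harrow: Harrow wins 15–9.
Avon vs Irvine: Avon wins 20–4.
Avon vs Linden: Avon wins 20–4.
Harrow vs Irvine: Harrow wins 20–4.
Harrow vs Linden: Harrow wins 20–4.
Irvine vs Linden: Irvine wins 20–4.
Harrow beats each rival — Avon (15–9), Irvine (20–4), Linden (20–4) — so Harrow is the Condorcet winner.

Yes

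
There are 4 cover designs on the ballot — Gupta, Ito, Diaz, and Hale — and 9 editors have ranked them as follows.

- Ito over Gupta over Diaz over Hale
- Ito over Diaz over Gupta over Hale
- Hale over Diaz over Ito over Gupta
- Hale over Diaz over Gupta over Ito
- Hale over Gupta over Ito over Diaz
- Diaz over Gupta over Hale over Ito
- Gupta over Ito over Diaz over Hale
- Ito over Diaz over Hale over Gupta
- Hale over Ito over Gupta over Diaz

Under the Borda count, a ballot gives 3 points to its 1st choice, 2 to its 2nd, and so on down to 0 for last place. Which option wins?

Borda scores:
  Gupta: 2 + 1 + 0 + 1 + 2 + 2 + 3 + 0 + 1 = 12
  Ito: 3 + 3 + 1 + 0 + 1 + 0 + 2 + 3 + 2 = 15
  Diaz: 1 + 2 + 2 + 2 + 0 + 3 + 1 + 2 + 0 = 13
  Hale: 0 + 0 + 3 + 3 + 3 + 1 + 0 + 1 + 3 = 14
Ito has the highest total.

Ito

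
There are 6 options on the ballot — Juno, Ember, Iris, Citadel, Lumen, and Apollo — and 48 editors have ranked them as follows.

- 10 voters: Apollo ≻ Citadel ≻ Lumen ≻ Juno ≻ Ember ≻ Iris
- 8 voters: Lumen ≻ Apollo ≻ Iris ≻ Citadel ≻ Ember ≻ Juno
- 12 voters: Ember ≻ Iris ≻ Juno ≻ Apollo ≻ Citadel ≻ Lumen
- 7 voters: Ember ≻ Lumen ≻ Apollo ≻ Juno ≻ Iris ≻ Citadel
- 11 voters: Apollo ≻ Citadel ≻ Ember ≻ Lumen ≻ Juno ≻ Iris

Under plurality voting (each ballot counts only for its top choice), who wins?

Apollo

First-place vote totals:
  Juno: 0
  Ember: 19
  Iris: 0
  Citadel: 0
  Lumen: 8
  Apollo: 21
Apollo has the most first-place votes.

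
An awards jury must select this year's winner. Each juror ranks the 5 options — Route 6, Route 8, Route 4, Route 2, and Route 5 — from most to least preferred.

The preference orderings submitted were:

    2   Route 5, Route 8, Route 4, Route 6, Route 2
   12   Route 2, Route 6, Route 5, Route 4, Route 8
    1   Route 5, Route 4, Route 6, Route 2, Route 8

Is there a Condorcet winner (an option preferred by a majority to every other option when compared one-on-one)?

Head-to-head results (15 voters total):
Route 6 vs Route 8: Route 6 wins 13–2.
Route 6 vs Route 4: Route 6 wins 12–3.
Route 6 vs Route 2: Route 2 wins 12–3.
Route 6 vs Route 5: Route 6 wins 12–3.
Route 8 vs Route 4: Route 4 wins 13–2.
Route 8 vs Route 2: Route 2 wins 13–2.
Route 8 vs Route 5: Route 5 wins 15–0.
Route 4 vs Route 2: Route 2 wins 12–3.
Route 4 vs Route 5: Route 5 wins 15–0.
Route 2 vs Route 5: Route 2 wins 12–3.
Route 2 beats each rival — Route 6 (12–3), Route 8 (13–2), Route 4 (12–3), Route 5 (12–3) — so Route 2 is the Condorcet winner.

Yes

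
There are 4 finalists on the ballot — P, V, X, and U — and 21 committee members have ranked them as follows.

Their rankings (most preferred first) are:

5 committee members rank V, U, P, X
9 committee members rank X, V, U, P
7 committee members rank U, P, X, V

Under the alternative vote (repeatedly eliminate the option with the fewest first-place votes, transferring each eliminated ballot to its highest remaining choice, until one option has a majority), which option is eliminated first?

P

Round 1: X 9, U 7, V 5, P 0. P has the fewest and is eliminated.
Round 2: X 9, U 7, V 5. V has the fewest and is eliminated.
Round 3: U 12, X 9. U has a majority.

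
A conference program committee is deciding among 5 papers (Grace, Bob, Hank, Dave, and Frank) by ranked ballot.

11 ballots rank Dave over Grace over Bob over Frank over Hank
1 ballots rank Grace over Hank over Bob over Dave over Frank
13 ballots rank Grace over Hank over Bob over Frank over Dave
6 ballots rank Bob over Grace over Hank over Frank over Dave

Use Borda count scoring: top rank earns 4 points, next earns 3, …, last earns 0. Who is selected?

Borda scores:
  Grace: 11·3 + 4 + 13·4 + 6·3 = 107
  Bob: 11·2 + 2 + 13·2 + 6·4 = 74
  Hank: 11·0 + 3 + 13·3 + 6·2 = 54
  Dave: 11·4 + 1 + 13·0 + 6·0 = 45
  Frank: 11·1 + 0 + 13·1 + 6·1 = 30
Grace has the highest total.

Grace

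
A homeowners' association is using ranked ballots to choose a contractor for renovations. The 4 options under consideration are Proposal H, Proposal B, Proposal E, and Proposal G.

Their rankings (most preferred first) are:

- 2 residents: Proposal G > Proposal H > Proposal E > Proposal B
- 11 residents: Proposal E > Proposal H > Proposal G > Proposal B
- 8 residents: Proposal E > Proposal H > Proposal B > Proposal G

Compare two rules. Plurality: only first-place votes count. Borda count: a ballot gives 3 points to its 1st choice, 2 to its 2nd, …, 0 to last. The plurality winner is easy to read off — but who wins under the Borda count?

Proposal E

Plurality first-place counts: Proposal H 0, Proposal B 0, Proposal E 19, Proposal G 2 → Proposal E.
Borda totals: Proposal H 42, Proposal B 8, Proposal E 59, Proposal G 17 → Proposal E.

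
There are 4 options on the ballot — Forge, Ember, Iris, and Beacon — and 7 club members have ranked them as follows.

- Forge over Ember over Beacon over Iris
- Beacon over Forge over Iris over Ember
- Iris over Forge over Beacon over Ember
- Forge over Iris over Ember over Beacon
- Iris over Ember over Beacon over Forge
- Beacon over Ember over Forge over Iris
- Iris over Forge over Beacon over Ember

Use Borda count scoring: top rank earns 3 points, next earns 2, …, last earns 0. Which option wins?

Forge

Borda scores:
  Forge: 3 + 2 + 2 + 3 + 0 + 1 + 2 = 13
  Ember: 2 + 0 + 0 + 1 + 2 + 2 + 0 = 7
  Iris: 0 + 1 + 3 + 2 + 3 + 0 + 3 = 12
  Beacon: 1 + 3 + 1 + 0 + 1 + 3 + 1 = 10
Forge has the highest total.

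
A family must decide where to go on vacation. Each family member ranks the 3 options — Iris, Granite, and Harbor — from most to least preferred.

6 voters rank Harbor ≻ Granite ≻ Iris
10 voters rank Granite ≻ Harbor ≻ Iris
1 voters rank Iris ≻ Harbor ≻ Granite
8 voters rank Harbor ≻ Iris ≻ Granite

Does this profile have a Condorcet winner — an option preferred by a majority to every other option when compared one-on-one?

Head-to-head results (25 voters total):
Iris vs Granite: Granite wins 16–9.
Iris vs Harbor: Harbor wins 24–1.
Granite vs Harbor: Harbor wins 15–10.
Harbor beats each rival — Iris (24–1), Granite (15–10) — so Harbor is the Condorcet winner.

Yes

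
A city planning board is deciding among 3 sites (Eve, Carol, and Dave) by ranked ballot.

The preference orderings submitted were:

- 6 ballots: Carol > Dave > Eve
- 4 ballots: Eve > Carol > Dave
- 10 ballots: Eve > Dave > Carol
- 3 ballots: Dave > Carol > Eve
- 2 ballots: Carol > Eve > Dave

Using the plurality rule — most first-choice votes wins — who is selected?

Eve

First-place vote totals:
  Eve: 14
  Carol: 8
  Dave: 3
Eve has the most first-place votes.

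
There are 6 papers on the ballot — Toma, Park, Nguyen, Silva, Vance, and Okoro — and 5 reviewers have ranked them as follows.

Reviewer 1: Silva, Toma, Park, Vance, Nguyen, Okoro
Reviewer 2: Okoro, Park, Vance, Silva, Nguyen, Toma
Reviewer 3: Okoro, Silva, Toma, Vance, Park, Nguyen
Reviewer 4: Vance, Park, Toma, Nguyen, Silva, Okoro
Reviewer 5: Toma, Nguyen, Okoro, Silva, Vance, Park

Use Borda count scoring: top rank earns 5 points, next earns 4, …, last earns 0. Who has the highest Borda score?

Borda scores:
  Toma: 4 + 0 + 3 + 3 + 5 = 15
  Park: 3 + 4 + 1 + 4 + 0 = 12
  Nguyen: 1 + 1 + 0 + 2 + 4 = 8
  Silva: 5 + 2 + 4 + 1 + 2 = 14
  Vance: 2 + 3 + 2 + 5 + 1 = 13
  Okoro: 0 + 5 + 5 + 0 + 3 = 13
Toma has the highest total.

Toma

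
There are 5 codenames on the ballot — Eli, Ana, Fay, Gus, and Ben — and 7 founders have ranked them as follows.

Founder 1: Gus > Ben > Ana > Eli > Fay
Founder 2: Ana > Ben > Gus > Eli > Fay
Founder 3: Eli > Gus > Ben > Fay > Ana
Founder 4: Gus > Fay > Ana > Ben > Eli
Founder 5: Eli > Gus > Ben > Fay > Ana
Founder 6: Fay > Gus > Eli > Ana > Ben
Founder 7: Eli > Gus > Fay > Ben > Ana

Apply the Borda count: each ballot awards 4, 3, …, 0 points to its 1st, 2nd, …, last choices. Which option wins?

Gus

Borda scores:
  Eli: 1 + 1 + 4 + 0 + 4 + 2 + 4 = 16
  Ana: 2 + 4 + 0 + 2 + 0 + 1 + 0 = 9
  Fay: 0 + 0 + 1 + 3 + 1 + 4 + 2 = 11
  Gus: 4 + 2 + 3 + 4 + 3 + 3 + 3 = 22
  Ben: 3 + 3 + 2 + 1 + 2 + 0 + 1 = 12
Gus has the highest total.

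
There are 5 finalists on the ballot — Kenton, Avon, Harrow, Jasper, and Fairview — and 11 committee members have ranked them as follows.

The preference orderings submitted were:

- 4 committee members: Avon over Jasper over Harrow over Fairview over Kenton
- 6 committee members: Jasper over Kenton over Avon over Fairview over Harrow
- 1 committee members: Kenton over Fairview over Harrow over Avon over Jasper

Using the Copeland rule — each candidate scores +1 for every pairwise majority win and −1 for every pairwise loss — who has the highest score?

Jasper

Pairwise results:
  Kenton vs Avon: Kenton wins 7–4.
  Kenton vs Harrow: Kenton wins 7–4.
  Kenton vs Jasper: Jasper wins 10–1.
  Kenton vs Fairview: Kenton wins 7–4.
  Avon vs Harrow: Avon wins 10–1.
  Avon vs Jasper: Jasper wins 6–5.
  Avon vs Fairview: Avon wins 10–1.
  Harrow vs Jasper: Jasper wins 10–1.
  Harrow vs Fairview: Fairview wins 7–4.
  Jasper vs Fairview: Jasper wins 10–1.
Copeland scores (wins − losses):
  Kenton: 3 − 1 = 2
  Avon: 2 − 2 = 0
  Harrow: 0 − 4 = -4
  Jasper: 4 − 0 = 4
  Fairview: 1 − 3 = -2
Jasper has the best Copeland score.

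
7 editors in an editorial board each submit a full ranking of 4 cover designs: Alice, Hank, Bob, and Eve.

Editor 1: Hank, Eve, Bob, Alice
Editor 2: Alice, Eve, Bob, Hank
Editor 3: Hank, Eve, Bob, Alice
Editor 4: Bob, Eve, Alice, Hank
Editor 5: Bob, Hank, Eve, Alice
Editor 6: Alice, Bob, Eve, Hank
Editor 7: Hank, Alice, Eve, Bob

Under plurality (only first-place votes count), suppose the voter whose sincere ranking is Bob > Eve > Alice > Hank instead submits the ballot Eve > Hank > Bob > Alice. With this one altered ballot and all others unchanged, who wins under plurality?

First-place totals with the altered ballot: Alice 2, Hank 3, Bob 1, Eve 1.
The winner is unchanged: still Hank.

Hank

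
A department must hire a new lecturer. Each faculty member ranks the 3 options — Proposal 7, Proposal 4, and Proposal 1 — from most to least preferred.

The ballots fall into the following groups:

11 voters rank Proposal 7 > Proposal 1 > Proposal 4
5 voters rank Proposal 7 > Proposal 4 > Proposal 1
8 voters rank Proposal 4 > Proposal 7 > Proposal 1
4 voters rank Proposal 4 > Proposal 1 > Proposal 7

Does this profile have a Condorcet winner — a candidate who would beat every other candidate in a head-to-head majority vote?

Head-to-head results (28 voters total):
Proposal 7 vs Proposal 4: Proposal 7 wins 16–12.
Proposal 7 vs Proposal 1: Proposal 7 wins 24–4.
Proposal 4 vs Proposal 1: Proposal 4 wins 17–11.
Proposal 7 beats each rival — Proposal 4 (16–12), Proposal 1 (24–4) — so Proposal 7 is the Condorcet winner.

Yes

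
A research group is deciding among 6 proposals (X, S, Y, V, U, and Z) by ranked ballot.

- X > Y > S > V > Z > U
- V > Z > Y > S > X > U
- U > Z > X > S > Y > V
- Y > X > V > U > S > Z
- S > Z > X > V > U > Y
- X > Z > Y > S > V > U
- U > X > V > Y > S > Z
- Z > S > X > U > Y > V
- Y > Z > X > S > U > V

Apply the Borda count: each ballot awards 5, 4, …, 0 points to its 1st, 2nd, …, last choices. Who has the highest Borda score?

Borda scores:
  X: 5 + 1 + 3 + 4 + 3 + 5 + 4 + 3 + 3 = 31
  S: 3 + 2 + 2 + 1 + 5 + 2 + 1 + 4 + 2 = 22
  Y: 4 + 3 + 1 + 5 + 0 + 3 + 2 + 1 + 5 = 24
  V: 2 + 5 + 0 + 3 + 2 + 1 + 3 + 0 + 0 = 16
  U: 0 + 0 + 5 + 2 + 1 + 0 + 5 + 2 + 1 = 16
  Z: 1 + 4 + 4 + 0 + 4 + 4 + 0 + 5 + 4 = 26
X has the highest total.

X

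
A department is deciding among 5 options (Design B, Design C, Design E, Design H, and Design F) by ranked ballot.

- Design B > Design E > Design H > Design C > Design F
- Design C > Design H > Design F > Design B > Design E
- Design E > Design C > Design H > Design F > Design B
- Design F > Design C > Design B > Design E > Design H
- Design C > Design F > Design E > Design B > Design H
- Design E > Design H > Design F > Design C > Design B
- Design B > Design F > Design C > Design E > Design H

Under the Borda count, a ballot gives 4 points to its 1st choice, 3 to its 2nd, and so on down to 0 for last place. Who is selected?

Borda scores:
  Design B: 4 + 1 + 0 + 2 + 1 + 0 + 4 = 12
  Design C: 1 + 4 + 3 + 3 + 4 + 1 + 2 = 18
  Design E: 3 + 0 + 4 + 1 + 2 + 4 + 1 = 15
  Design H: 2 + 3 + 2 + 0 + 0 + 3 + 0 = 10
  Design F: 0 + 2 + 1 + 4 + 3 + 2 + 3 = 15
Design C has the highest total.

Design C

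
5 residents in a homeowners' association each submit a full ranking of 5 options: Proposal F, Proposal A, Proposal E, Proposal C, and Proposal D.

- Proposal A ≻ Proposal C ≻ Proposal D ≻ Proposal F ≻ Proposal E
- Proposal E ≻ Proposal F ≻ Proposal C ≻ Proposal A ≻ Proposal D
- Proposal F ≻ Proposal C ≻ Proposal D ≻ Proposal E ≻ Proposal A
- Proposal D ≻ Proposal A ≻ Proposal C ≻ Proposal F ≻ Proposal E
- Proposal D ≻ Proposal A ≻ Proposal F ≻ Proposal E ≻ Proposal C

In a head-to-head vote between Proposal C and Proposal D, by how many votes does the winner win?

1

Ballots ranking Proposal C above Proposal D: 3.
Ballots ranking Proposal D above Proposal C: 2.
Proposal C wins 3–2, a margin of 1.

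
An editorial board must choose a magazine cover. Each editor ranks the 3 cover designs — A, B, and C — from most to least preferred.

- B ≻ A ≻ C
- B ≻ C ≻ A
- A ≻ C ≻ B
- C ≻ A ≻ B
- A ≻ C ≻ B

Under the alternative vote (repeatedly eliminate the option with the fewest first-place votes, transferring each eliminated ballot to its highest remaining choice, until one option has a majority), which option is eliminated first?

Round 1: A 2, B 2, C 1. C has the fewest and is eliminated.
Round 2: A 3, B 2. A has a majority.

C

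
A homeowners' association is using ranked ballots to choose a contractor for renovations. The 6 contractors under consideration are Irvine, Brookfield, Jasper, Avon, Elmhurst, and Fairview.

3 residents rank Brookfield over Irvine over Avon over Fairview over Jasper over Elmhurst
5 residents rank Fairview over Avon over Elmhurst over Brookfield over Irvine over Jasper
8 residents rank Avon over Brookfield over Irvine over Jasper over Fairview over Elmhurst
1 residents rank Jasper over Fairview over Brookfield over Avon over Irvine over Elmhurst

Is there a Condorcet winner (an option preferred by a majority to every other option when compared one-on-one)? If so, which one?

Head-to-head results (17 voters total):
Irvine vs Brookfield: Brookfield wins 17–0.
Irvine vs Jasper: Irvine wins 16–1.
Irvine vs Avon: Avon wins 14–3.
Irvine vs Elmhurst: Irvine wins 12–5.
Irvine vs Fairview: Irvine wins 11–6.
Brookfield vs Jasper: Brookfield wins 16–1.
Brookfield vs Avon: Avon wins 13–4.
Brookfield vs Elmhurst: Brookfield wins 12–5.
Brookfield vs Fairview: Brookfield wins 11–6.
Jasper vs Avon: Avon wins 16–1.
Jasper vs Elmhurst: Jasper wins 12–5.
Jasper vs Fairview: Jasper wins 9–8.
Avon vs Elmhurst: Avon wins 17–0.
Avon vs Fairview: Avon wins 11–6.
Elmhurst vs Fairview: Fairview wins 17–0.
Avon beats each rival — Irvine (14–3), Brookfield (13–4), Jasper (16–1), Elmhurst (17–0), Fairview (11–6) — so Avon is the Condorcet winner.

Avon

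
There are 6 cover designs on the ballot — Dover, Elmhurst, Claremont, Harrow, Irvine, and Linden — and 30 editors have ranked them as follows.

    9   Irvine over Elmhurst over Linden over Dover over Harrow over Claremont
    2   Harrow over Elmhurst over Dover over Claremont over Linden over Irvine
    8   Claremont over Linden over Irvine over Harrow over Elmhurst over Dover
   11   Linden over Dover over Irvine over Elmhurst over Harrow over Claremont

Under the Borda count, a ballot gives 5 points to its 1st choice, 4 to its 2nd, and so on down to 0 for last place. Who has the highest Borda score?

Linden

Borda scores:
  Dover: 9·2 + 2·3 + 8·0 + 11·4 = 68
  Elmhurst: 9·4 + 2·4 + 8·1 + 11·2 = 74
  Claremont: 9·0 + 2·2 + 8·5 + 11·0 = 44
  Harrow: 9·1 + 2·5 + 8·2 + 11·1 = 46
  Irvine: 9·5 + 2·0 + 8·3 + 11·3 = 102
  Linden: 9·3 + 2·1 + 8·4 + 11·5 = 116
Linden has the highest total.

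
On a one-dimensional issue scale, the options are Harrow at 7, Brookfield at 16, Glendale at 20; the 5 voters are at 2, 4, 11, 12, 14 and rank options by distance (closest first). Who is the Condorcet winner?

Harrow

With single-peaked preferences on a line, the Condorcet winner is the candidate closest to the median voter.
The median voter (position 11) is closest to Harrow at 7.
Check: Harrow vs Glendale — voters closer to Harrow: 4 of 5.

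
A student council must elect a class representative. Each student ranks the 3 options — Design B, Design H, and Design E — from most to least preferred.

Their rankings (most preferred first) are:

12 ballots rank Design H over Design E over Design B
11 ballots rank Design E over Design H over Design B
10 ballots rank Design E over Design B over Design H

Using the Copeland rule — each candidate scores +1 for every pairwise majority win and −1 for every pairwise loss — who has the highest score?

Pairwise results:
  Design B vs Design H: Design H wins 23–10.
  Design B vs Design E: Design E wins 33–0.
  Design H vs Design E: Design E wins 21–12.
Copeland scores (wins − losses):
  Design B: 0 − 2 = -2
  Design H: 1 − 1 = 0
  Design E: 2 − 0 = 2
Design E has the best Copeland score.

Design E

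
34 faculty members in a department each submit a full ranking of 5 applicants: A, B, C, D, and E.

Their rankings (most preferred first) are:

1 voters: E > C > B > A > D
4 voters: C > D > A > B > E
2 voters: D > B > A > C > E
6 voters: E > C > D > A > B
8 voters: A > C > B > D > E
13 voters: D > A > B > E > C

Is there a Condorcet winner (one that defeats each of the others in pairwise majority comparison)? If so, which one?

There is no Condorcet winner

Head-to-head results (34 voters total):
A vs B: A wins 31–3.
A vs C: A wins 23–11.
A vs D: D wins 25–9.
A vs E: A wins 27–7.
B vs C: C wins 19–15.
B vs D: D wins 25–9.
B vs E: B wins 27–7.
C vs D: C wins 19–15.
C vs E: E wins 20–14.
D vs E: D wins 27–7.
No candidate beats all others: A beats C beats D beats A, a majority cycle.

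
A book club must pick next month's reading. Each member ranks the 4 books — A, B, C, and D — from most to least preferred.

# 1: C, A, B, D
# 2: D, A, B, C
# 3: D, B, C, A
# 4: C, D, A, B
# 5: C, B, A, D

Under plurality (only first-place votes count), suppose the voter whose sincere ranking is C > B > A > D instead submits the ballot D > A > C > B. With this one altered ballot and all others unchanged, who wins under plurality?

D

First-place totals with the altered ballot: A 0, B 0, C 2, D 3.
The switch changes the winner from C to D.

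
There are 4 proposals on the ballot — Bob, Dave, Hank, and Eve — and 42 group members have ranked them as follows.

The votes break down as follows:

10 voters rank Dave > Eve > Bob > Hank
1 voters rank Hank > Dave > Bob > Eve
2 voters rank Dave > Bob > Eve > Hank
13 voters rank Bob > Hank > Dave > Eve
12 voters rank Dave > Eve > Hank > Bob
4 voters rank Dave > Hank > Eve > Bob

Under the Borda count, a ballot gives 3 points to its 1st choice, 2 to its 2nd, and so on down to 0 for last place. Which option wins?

Dave

Borda scores:
  Bob: 10·1 + 1 + 2·2 + 13·3 + 12·0 + 4·0 = 54
  Dave: 10·3 + 2 + 2·3 + 13·1 + 12·3 + 4·3 = 99
  Hank: 10·0 + 3 + 2·0 + 13·2 + 12·1 + 4·2 = 49
  Eve: 10·2 + 0 + 2·1 + 13·0 + 12·2 + 4·1 = 50
Dave has the highest total.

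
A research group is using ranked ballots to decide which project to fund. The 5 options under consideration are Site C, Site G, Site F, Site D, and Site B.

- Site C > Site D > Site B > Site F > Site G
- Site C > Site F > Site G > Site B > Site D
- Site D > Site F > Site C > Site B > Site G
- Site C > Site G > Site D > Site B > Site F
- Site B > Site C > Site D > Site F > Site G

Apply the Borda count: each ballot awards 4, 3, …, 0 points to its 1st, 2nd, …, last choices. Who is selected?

Borda scores:
  Site C: 4 + 4 + 2 + 4 + 3 = 17
  Site G: 0 + 2 + 0 + 3 + 0 = 5
  Site F: 1 + 3 + 3 + 0 + 1 = 8
  Site D: 3 + 0 + 4 + 2 + 2 = 11
  Site B: 2 + 1 + 1 + 1 + 4 = 9
Site C has the highest total.

Site C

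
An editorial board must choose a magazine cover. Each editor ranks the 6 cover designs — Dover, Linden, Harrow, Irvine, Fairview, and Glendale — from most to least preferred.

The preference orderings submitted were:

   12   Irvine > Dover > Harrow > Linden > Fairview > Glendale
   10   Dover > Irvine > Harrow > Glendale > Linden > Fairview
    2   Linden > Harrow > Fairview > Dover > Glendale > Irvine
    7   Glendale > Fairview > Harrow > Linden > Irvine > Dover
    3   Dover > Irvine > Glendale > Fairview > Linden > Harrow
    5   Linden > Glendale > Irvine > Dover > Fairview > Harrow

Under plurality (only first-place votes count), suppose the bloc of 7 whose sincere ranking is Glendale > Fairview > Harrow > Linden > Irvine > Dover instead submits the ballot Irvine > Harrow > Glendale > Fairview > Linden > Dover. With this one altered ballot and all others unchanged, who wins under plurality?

First-place totals with the altered ballot: Dover 13, Linden 7, Harrow 0, Irvine 19, Fairview 0, Glendale 0.
The switch changes the winner from Dover to Irvine.

Irvine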